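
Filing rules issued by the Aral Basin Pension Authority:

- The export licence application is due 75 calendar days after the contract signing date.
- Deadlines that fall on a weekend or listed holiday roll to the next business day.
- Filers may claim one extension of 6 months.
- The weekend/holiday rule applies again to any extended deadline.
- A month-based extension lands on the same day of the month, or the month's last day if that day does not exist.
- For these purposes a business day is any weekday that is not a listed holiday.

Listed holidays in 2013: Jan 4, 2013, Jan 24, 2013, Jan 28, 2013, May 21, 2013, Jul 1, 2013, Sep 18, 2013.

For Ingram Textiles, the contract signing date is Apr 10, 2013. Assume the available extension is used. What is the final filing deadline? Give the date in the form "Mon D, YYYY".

From Apr 10, 2013, 75 calendar days later is Jun 24, 2013.
Since Jun 24, 2013 is a Monday and not a holiday, the date is unchanged.
The 6 months extension carries Jun 24, 2013 to Dec 24, 2013.
Dec 24, 2013 (Tuesday) is already a business day.
The final due date is Dec 24, 2013.

Dec 24, 2013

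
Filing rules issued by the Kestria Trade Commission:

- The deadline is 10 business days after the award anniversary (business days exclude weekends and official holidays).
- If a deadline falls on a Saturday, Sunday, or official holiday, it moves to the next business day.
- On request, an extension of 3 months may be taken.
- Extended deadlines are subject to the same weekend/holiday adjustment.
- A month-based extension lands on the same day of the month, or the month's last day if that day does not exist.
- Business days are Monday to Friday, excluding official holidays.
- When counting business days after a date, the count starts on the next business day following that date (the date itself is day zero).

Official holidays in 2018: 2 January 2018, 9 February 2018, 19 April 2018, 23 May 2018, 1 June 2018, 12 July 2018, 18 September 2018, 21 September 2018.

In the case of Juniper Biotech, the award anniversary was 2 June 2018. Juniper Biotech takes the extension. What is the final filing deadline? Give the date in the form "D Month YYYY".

17 September 2018

Starting the day after 2 June 2018 and counting 10 business days lands on 15 June 2018.
15 June 2018 falls on a Friday, which is a business day, so no adjustment is needed.
Add 3 months to 15 June 2018: 15 September 2018.
15 September 2018 is a Saturday, so it moves to the next business day, 17 September 2018 (Monday).
Deadline: 17 September 2018.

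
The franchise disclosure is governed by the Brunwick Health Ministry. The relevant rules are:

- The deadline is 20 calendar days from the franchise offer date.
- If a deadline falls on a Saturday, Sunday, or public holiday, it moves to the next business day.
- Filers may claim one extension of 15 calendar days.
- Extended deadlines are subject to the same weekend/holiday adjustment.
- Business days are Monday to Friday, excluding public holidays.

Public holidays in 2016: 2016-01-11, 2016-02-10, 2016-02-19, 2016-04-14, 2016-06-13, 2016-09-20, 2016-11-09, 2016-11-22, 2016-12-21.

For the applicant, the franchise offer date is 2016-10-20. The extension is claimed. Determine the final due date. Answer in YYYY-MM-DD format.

2016-11-25

Adding 20 calendar days to 2016-10-20 gives 2016-11-09.
Because 2016-11-09 is a listed holiday, the deadline becomes 2016-11-10 (Thursday).
Add the 15 calendar-day extension to 2016-11-10: 2016-11-25.
2016-11-25 is a Friday and not a listed holiday, so it stands.
Final deadline: 2016-11-25.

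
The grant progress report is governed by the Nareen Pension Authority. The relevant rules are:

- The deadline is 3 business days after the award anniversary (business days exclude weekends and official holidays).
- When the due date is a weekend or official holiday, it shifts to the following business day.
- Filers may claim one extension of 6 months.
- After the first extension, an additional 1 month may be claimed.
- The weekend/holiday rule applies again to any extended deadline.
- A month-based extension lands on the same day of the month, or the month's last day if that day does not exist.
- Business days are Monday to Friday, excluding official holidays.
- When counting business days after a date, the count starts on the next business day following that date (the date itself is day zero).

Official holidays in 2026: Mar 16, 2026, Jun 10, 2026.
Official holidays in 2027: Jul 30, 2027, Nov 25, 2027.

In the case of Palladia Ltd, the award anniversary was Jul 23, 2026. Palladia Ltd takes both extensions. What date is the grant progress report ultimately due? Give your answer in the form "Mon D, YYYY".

Counting 3 business days after Jul 23, 2026 (skipping weekends and listed holidays) reaches Jul 28, 2026.
Jul 28, 2026 is a Tuesday and not a listed holiday, so it stands.
The 6 months extension carries Jul 28, 2026 to Jan 28, 2027.
Since Jan 28, 2027 is a Thursday and not a holiday, the date is unchanged.
Add 1 month to Jan 28, 2027: Feb 28, 2027.
Feb 28, 2027 is a Sunday; the next business day is Mar 1, 2027 (Monday).
Final deadline: Mar 1, 2027.

Mar 1, 2027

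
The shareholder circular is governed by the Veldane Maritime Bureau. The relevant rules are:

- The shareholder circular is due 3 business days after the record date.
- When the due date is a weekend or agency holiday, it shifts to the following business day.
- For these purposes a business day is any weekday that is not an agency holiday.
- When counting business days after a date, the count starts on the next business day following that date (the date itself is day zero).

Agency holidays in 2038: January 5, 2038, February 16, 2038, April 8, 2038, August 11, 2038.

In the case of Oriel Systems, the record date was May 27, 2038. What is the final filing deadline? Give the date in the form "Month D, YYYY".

June 1, 2038

3 business days after May 27, 2038, excluding weekends and holidays, is June 1, 2038.
June 1, 2038 is a Tuesday and not a listed holiday, so it stands.
Deadline: June 1, 2038.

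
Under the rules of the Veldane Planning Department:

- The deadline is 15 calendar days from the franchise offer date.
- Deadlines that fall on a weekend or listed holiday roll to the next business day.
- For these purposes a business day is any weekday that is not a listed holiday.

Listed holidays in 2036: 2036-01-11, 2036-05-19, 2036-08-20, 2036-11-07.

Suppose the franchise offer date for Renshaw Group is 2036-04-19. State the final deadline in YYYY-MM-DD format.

15 calendar days after 2036-04-19 is 2036-05-04.
Because 2036-05-04 is a Sunday, the deadline becomes 2036-05-05 (Monday).
The final due date is 2036-05-05.

2036-05-05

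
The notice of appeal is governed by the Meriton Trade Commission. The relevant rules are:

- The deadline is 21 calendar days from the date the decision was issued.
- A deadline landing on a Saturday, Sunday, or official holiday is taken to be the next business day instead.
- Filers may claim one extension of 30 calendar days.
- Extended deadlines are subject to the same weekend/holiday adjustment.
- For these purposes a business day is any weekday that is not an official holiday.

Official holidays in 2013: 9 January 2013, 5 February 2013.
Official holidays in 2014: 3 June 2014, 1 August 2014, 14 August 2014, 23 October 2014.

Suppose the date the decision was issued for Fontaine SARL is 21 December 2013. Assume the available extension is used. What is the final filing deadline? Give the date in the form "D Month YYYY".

12 February 2014

Trigger date 21 December 2013 + 21 calendar days = 11 January 2014.
11 January 2014 falls on a Saturday. Rolling to the next business day gives 13 January 2014, a Monday.
Add the 30 calendar-day extension to 13 January 2014: 12 February 2014.
12 February 2014 is a Wednesday and not a listed holiday, so it stands.
Deadline: 12 February 2014.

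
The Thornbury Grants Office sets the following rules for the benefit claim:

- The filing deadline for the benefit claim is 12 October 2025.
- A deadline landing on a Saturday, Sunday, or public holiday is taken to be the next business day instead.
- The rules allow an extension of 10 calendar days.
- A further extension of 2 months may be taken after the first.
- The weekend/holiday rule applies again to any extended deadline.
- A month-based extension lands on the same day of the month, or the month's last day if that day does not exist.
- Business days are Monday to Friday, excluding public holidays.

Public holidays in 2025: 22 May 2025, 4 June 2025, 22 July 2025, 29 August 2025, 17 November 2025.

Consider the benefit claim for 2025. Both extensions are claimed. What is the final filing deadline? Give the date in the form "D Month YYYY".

23 December 2025

Start from the fixed due date, 12 October 2025.
12 October 2025 falls on a Sunday. Rolling to the next business day gives 13 October 2025, a Monday.
With the 10-day extension, 13 October 2025 becomes 23 October 2025.
Since 23 October 2025 is a Thursday and not a holiday, the date is unchanged.
The 2 months extension carries 23 October 2025 to 23 December 2025.
Since 23 December 2025 is a Tuesday and not a holiday, the date is unchanged.
So the filing is due 23 December 2025.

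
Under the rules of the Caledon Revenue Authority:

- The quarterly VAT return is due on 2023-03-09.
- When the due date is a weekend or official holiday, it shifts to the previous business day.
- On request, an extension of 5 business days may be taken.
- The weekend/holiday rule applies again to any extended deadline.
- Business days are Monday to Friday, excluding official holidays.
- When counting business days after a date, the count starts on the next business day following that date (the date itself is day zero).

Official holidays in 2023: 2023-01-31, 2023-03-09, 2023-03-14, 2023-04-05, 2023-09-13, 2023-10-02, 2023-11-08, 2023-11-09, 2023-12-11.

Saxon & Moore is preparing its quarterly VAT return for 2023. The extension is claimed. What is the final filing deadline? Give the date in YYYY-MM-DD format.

The stated deadline is 2023-03-09.
2023-03-09 is a listed holiday, so it moves to the preceding business day, 2023-03-08 (Wednesday).
Counting 5 further business days from 2023-03-08 reaches 2023-03-17.
Since 2023-03-17 is a Friday and not a holiday, the date is unchanged.
Final deadline: 2023-03-17.

2023-03-17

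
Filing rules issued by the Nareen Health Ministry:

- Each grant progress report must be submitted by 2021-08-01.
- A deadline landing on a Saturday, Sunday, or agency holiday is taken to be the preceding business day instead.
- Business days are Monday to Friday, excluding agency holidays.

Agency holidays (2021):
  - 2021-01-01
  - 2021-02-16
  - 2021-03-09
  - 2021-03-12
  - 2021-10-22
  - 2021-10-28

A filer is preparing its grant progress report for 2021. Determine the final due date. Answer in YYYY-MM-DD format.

Start from the fixed due date, 2021-08-01.
2021-08-01 falls on a Sunday. Rolling to the preceding business day gives 2021-07-30, a Friday.
So the filing is due 2021-07-30.

2021-07-30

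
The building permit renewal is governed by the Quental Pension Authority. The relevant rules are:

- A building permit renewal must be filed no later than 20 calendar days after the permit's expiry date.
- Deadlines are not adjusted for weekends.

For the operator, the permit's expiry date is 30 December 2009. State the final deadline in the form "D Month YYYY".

20 calendar days after 30 December 2009 is 19 January 2010.
19 January 2010 is a Tuesday; no weekend or holiday adjustment applies.
Final deadline: 19 January 2010.

19 January 2010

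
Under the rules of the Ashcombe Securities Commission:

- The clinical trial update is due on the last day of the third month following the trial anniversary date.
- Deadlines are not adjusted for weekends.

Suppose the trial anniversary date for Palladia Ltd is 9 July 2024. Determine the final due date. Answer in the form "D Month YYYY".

3 months after 9 July 2024 is October 2024; that month ends on 31 October 2024.
31 October 2024 falls on a Thursday. The rules make no weekend/holiday allowance, so it remains 31 October 2024.
So the filing is due 31 October 2024.

31 October 2024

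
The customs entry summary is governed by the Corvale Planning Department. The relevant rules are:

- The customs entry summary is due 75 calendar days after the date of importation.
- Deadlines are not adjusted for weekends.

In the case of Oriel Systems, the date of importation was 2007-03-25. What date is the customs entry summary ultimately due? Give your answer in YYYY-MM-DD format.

From 2007-03-25, 75 calendar days later is 2007-06-08.
No adjustment is made for weekends or holidays, so 2007-06-08 stands.
Deadline: 2007-06-08.

2007-06-08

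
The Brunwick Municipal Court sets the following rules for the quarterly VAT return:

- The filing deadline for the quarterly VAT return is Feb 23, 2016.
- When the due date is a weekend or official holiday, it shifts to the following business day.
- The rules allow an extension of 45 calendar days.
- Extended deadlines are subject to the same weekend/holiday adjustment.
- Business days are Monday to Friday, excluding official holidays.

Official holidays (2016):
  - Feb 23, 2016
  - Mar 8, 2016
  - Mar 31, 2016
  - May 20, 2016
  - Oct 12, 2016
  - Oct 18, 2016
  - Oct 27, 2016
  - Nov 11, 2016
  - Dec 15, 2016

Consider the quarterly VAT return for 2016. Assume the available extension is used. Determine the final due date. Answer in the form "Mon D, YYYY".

The statutory due date is Feb 23, 2016.
Feb 23, 2016 is a listed holiday; the next business day is Feb 24, 2016 (Wednesday).
With the 45-day extension, Feb 24, 2016 becomes Apr 9, 2016.
Apr 9, 2016 is a Saturday, so it moves to the next business day, Apr 11, 2016 (Monday).
Final deadline: Apr 11, 2016.

Apr 11, 2016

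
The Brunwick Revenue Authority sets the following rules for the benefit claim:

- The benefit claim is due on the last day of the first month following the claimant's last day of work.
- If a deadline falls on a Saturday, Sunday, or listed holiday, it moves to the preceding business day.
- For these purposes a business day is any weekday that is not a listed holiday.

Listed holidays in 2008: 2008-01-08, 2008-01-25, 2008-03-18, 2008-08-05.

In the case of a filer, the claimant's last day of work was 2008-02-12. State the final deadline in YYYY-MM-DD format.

2008-03-31

The first month after 2008-02-12 is March 2008, whose last day is 2008-03-31.
2008-03-31 (Monday) is already a business day.
Deadline: 2008-03-31.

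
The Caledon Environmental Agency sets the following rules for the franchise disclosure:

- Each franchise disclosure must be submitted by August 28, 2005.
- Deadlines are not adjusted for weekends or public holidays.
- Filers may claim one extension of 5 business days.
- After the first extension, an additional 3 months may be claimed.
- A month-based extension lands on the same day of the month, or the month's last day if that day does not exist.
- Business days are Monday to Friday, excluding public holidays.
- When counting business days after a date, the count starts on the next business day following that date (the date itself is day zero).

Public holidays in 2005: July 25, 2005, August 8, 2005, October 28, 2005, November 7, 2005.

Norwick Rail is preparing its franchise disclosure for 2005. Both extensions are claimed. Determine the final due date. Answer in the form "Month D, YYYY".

Start from the fixed due date, August 28, 2005.
August 28, 2005 is a Sunday; no weekend or holiday adjustment applies.
The 5-business-day extension runs from August 28, 2005 to September 2, 2005.
September 2, 2005 is a Friday; no weekend or holiday adjustment applies.
The 3 months extension carries September 2, 2005 to December 2, 2005.
No adjustment is made for weekends or holidays, so December 2, 2005 stands.
So the filing is due December 2, 2005.

December 2, 2005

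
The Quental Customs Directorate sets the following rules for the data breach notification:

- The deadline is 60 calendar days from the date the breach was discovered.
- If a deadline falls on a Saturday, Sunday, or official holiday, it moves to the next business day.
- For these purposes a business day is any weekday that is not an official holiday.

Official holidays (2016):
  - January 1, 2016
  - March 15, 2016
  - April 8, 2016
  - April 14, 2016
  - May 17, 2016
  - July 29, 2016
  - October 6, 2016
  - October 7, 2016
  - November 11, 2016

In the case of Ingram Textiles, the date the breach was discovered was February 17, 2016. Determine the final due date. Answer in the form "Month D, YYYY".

Adding 60 calendar days to February 17, 2016 gives April 17, 2016.
April 17, 2016 falls on a Sunday. Rolling to the next business day gives April 18, 2016, a Monday.
Final deadline: April 18, 2016.

April 18, 2016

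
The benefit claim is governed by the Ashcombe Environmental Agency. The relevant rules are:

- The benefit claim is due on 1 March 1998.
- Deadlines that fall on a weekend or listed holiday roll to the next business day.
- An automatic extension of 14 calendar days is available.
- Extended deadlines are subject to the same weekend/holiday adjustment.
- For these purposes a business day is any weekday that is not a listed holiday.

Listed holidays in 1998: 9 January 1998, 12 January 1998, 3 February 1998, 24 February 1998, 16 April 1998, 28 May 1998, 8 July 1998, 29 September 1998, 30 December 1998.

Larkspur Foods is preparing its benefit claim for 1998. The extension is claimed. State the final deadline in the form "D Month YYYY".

16 March 1998

Start from the fixed due date, 1 March 1998.
Because 1 March 1998 is a Sunday, the deadline becomes 2 March 1998 (Monday).
With the 14-day extension, 2 March 1998 becomes 16 March 1998.
16 March 1998 falls on a Monday, which is a business day, so no adjustment is needed.
Final deadline: 16 March 1998.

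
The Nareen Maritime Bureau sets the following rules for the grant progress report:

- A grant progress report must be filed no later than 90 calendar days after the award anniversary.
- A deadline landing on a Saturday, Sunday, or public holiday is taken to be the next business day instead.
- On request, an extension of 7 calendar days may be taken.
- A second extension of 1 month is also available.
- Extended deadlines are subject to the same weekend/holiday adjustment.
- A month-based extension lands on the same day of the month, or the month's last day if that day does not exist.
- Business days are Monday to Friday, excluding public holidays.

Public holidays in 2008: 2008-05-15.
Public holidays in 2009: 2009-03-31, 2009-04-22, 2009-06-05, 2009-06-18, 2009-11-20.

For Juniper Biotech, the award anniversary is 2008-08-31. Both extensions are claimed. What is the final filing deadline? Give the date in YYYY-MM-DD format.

90 calendar days after 2008-08-31 is 2008-11-29.
2008-11-29 is a Saturday; the next business day is 2008-12-01 (Monday).
Add the 7 calendar-day extension to 2008-12-01: 2008-12-08.
2008-12-08 falls on a Monday, which is a business day, so no adjustment is needed.
Add 1 month to 2008-12-08: 2009-01-08.
2009-01-08 is a Thursday and not a listed holiday, so it stands.
The final due date is 2009-01-08.

2009-01-08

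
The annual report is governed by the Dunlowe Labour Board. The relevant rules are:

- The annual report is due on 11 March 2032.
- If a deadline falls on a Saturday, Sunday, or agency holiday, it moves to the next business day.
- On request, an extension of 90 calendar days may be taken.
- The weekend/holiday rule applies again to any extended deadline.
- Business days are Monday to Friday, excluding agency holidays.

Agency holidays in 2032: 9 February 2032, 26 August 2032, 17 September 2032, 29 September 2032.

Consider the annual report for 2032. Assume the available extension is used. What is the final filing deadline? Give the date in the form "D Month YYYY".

9 June 2032

Start from the fixed due date, 11 March 2032.
11 March 2032 falls on a Thursday, which is a business day, so no adjustment is needed.
Applying the 90-calendar-day extension: 11 March 2032 + 90 days = 9 June 2032.
Since 9 June 2032 is a Wednesday and not a holiday, the date is unchanged.
The final due date is 9 June 2032.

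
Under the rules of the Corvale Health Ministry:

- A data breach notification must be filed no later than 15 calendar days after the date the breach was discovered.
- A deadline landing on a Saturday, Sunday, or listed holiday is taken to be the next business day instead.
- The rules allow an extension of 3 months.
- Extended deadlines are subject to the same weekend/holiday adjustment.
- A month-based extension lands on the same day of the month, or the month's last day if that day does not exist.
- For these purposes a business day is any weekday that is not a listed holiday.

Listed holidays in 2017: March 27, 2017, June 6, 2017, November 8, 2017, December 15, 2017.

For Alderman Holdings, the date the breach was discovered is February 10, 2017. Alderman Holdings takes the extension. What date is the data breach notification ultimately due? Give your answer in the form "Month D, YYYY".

Adding 15 calendar days to February 10, 2017 gives February 25, 2017.
February 25, 2017 is a Saturday; the next business day is February 27, 2017 (Monday).
Applying the 3 months extension: 3 months after February 27, 2017 is May 27, 2017.
May 27, 2017 falls on a Saturday. Rolling to the next business day gives May 29, 2017, a Monday.
The final due date is May 29, 2017.

May 29, 2017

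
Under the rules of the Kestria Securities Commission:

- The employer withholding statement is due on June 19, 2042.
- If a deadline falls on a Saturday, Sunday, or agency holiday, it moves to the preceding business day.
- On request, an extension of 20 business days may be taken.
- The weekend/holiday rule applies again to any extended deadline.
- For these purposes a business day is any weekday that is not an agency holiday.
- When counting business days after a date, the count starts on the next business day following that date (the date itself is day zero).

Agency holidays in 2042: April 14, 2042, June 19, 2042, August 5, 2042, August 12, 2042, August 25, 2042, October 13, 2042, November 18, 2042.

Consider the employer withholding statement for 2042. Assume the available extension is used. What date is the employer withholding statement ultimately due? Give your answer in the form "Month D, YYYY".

The statutory due date is June 19, 2042.
Because June 19, 2042 is a listed holiday, the deadline becomes June 18, 2042 (Wednesday).
Counting 20 further business days from June 18, 2042 reaches July 17, 2042.
July 17, 2042 (Thursday) is already a business day.
So the filing is due July 17, 2042.

July 17, 2042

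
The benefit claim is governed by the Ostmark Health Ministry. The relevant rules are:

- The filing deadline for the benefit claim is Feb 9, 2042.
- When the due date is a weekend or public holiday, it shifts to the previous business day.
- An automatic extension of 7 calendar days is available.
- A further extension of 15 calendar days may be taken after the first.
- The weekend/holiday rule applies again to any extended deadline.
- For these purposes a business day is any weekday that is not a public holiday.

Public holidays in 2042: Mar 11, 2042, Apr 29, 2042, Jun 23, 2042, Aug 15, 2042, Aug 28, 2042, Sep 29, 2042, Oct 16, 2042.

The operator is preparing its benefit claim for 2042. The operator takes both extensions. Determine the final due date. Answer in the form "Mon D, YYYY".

The statutory due date is Feb 9, 2042.
Feb 9, 2042 is a Sunday; the preceding business day is Feb 7, 2042 (Friday).
The 7-calendar-day extension moves the deadline from Feb 7, 2042 to Feb 14, 2042.
Feb 14, 2042 falls on a Friday, which is a business day, so no adjustment is needed.
The 15-calendar-day extension moves the deadline from Feb 14, 2042 to Mar 1, 2042.
Mar 1, 2042 falls on a Saturday. Rolling to the preceding business day gives Feb 28, 2042, a Friday.
So the filing is due Feb 28, 2042.

Feb 28, 2042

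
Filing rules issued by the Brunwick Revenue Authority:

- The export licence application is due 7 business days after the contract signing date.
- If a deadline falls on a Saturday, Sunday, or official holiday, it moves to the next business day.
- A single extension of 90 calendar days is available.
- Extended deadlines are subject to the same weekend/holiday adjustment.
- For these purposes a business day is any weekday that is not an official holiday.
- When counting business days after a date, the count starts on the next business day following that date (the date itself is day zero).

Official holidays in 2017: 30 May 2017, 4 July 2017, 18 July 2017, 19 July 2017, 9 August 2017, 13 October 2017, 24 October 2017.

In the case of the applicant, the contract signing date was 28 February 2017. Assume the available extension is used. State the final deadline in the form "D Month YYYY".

7 business days after 28 February 2017, excluding weekends and holidays, is 9 March 2017.
Since 9 March 2017 is a Thursday and not a holiday, the date is unchanged.
Applying the 90-calendar-day extension: 9 March 2017 + 90 days = 7 June 2017.
Since 7 June 2017 is a Wednesday and not a holiday, the date is unchanged.
The final due date is 7 June 2017.

7 June 2017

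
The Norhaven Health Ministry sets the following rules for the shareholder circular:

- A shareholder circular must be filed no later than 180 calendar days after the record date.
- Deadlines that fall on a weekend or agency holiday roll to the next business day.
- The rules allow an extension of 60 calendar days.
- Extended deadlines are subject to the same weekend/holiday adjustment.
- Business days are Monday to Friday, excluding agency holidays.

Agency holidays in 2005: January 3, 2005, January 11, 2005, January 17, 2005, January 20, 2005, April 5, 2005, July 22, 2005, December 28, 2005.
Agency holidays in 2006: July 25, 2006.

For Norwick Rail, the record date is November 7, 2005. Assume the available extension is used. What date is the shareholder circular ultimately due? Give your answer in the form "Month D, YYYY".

July 7, 2006

Adding 180 calendar days to November 7, 2005 gives May 6, 2006.
Because May 6, 2006 is a Saturday, the deadline becomes May 8, 2006 (Monday).
Applying the 60-calendar-day extension: May 8, 2006 + 60 days = July 7, 2006.
July 7, 2006 falls on a Friday, which is a business day, so no adjustment is needed.
Final deadline: July 7, 2006.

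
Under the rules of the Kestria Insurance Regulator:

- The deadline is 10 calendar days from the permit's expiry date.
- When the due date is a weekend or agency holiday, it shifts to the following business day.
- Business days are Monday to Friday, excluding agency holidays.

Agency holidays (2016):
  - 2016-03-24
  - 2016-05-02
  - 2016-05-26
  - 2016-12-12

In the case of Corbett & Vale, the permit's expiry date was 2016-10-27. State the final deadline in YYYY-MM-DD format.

10 calendar days after 2016-10-27 is 2016-11-06.
2016-11-06 is a Sunday, so it moves to the next business day, 2016-11-07 (Monday).
So the filing is due 2016-11-07.

2016-11-07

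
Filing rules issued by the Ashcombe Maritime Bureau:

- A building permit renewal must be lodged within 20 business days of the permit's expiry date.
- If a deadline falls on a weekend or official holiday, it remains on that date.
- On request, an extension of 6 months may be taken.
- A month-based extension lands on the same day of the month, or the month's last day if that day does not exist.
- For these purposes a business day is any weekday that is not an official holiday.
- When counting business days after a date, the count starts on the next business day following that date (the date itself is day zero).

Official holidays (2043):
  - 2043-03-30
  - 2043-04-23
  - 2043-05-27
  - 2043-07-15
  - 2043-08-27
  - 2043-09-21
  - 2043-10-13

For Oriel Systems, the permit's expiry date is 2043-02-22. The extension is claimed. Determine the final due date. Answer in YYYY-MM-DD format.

2043-09-20

Counting 20 business days after 2043-02-22 (skipping weekends and listed holidays) reaches 2043-03-20.
2043-03-20 is a Friday; no weekend or holiday adjustment applies.
Applying the 6 months extension: 6 months after 2043-03-20 is 2043-09-20.
2043-09-20 is a Sunday; no weekend or holiday adjustment applies.
The final due date is 2043-09-20.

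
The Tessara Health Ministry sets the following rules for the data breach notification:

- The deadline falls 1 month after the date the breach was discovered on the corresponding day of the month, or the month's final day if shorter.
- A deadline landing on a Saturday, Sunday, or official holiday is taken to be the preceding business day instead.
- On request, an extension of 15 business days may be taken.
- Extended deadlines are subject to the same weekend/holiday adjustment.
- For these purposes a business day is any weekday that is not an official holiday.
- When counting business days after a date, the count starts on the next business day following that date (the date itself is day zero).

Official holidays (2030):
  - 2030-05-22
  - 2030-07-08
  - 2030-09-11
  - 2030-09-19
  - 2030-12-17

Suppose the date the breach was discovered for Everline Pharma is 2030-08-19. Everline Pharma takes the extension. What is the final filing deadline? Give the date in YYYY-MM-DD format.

2030-10-10

Moving 1 month forward from 2030-08-19 on the corresponding day gives 2030-09-19.
2030-09-19 is a listed holiday; the preceding business day is 2030-09-18 (Wednesday).
Counting 15 further business days from 2030-09-18 reaches 2030-10-10.
2030-10-10 is a Thursday and not a listed holiday, so it stands.
The final due date is 2030-10-10.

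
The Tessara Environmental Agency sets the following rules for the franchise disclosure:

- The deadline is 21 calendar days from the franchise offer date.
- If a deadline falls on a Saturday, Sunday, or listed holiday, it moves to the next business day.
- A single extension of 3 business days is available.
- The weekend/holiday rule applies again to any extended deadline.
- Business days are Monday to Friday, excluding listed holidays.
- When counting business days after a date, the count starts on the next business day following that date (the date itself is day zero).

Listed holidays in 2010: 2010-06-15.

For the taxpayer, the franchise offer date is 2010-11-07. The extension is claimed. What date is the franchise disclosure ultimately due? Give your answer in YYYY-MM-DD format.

From 2010-11-07, 21 calendar days later is 2010-11-28.
2010-11-28 falls on a Sunday. Rolling to the next business day gives 2010-11-29, a Monday.
Applying the 3-business-day extension: 3 business days after 2010-11-29 is 2010-12-02.
2010-12-02 is a Thursday and not a listed holiday, so it stands.
Final deadline: 2010-12-02.

2010-12-02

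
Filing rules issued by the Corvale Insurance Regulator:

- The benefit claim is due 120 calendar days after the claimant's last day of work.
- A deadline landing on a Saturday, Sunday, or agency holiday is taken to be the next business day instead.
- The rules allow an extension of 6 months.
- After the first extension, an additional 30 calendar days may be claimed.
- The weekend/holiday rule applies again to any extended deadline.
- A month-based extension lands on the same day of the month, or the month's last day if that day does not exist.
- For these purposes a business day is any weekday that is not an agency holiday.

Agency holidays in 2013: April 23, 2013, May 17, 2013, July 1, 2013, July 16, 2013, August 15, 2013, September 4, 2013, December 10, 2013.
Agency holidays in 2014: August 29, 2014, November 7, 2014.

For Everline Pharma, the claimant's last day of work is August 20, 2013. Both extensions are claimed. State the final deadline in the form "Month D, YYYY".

July 18, 2014

Trigger date August 20, 2013 + 120 calendar days = December 18, 2013.
December 18, 2013 is a Wednesday and not a listed holiday, so it stands.
Add 6 months to December 18, 2013: June 18, 2014.
June 18, 2014 falls on a Wednesday, which is a business day, so no adjustment is needed.
The 30-calendar-day extension moves the deadline from June 18, 2014 to July 18, 2014.
July 18, 2014 (Friday) is already a business day.
So the filing is due July 18, 2014.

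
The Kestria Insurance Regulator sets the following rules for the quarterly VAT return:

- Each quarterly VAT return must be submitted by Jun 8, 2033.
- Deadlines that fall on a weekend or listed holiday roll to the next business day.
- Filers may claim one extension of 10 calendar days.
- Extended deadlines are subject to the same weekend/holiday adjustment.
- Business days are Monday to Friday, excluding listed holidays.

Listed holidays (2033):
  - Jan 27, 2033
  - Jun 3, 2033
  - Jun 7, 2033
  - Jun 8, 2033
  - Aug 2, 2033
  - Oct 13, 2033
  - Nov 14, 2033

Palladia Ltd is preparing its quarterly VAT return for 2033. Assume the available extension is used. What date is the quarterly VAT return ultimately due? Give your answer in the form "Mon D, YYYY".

Jun 20, 2033

Start from the fixed due date, Jun 8, 2033.
Jun 8, 2033 is a listed holiday, so it moves to the next business day, Jun 9, 2033 (Thursday).
Add the 10 calendar-day extension to Jun 9, 2033: Jun 19, 2033.
Jun 19, 2033 is a Sunday; the next business day is Jun 20, 2033 (Monday).
So the filing is due Jun 20, 2033.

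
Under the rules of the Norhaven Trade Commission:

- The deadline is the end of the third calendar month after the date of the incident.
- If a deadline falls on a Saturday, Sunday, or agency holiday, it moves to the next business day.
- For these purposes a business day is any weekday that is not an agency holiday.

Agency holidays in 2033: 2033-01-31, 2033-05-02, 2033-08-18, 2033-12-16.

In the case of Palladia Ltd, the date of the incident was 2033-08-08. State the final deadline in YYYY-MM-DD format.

The third month after 2033-08-08 is November 2033, whose last day is 2033-11-30.
Since 2033-11-30 is a Wednesday and not a holiday, the date is unchanged.
Deadline: 2033-11-30.

2033-11-30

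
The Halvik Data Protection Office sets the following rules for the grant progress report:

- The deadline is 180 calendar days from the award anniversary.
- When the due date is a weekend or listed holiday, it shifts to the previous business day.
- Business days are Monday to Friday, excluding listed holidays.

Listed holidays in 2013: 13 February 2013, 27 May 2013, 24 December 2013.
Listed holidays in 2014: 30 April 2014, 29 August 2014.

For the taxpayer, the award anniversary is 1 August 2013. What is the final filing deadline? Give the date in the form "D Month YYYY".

28 January 2014

180 calendar days after 1 August 2013 is 28 January 2014.
Since 28 January 2014 is a Tuesday and not a holiday, the date is unchanged.
So the filing is due 28 January 2014.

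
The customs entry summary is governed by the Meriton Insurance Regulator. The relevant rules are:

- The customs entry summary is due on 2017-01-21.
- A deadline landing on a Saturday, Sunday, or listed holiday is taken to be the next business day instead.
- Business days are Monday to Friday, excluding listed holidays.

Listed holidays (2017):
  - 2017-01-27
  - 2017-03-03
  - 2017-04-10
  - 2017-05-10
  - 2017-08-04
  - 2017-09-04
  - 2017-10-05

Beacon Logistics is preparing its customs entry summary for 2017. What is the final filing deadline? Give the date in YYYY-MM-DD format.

The statutory due date is 2017-01-21.
2017-01-21 is a Saturday; the next business day is 2017-01-23 (Monday).
Deadline: 2017-01-23.

2017-01-23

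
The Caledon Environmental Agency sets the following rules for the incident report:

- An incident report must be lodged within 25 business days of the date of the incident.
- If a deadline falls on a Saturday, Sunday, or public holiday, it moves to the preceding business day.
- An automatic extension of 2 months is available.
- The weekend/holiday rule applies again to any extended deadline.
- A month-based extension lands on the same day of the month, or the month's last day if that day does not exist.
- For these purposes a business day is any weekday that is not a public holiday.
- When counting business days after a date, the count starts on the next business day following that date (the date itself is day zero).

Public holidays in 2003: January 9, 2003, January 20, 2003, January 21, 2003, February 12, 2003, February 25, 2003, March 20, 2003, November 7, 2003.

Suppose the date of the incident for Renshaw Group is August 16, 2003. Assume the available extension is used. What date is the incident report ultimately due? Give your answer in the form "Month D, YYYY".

November 19, 2003

Counting 25 business days after August 16, 2003 (skipping weekends and listed holidays) reaches September 19, 2003.
September 19, 2003 (Friday) is already a business day.
Add 2 months to September 19, 2003: November 19, 2003.
November 19, 2003 (Wednesday) is already a business day.
So the filing is due November 19, 2003.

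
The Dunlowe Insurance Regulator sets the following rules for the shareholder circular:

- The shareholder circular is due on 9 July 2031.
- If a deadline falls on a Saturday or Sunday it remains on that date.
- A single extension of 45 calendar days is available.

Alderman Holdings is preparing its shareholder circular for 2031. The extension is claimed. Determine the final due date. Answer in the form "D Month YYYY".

23 August 2031

The statutory due date is 9 July 2031.
9 July 2031 falls on a Wednesday. The rules make no weekend/holiday allowance, so it remains 9 July 2031.
Applying the 45-calendar-day extension: 9 July 2031 + 45 days = 23 August 2031.
23 August 2031 is a Saturday; no weekend or holiday adjustment applies.
So the filing is due 23 August 2031.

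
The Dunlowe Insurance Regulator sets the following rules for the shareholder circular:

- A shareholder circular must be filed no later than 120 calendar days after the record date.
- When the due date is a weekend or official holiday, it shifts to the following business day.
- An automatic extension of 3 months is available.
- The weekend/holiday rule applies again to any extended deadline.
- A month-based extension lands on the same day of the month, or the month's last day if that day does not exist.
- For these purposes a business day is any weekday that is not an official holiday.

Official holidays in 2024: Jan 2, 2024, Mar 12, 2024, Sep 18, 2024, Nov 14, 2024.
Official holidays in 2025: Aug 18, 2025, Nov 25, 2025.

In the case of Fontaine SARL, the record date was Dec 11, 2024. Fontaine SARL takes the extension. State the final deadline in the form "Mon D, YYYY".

Jul 10, 2025

From Dec 11, 2024, 120 calendar days later is Apr 10, 2025.
Apr 10, 2025 (Thursday) is already a business day.
Applying the 3 months extension: 3 months after Apr 10, 2025 is Jul 10, 2025.
Jul 10, 2025 (Thursday) is already a business day.
Final deadline: Jul 10, 2025.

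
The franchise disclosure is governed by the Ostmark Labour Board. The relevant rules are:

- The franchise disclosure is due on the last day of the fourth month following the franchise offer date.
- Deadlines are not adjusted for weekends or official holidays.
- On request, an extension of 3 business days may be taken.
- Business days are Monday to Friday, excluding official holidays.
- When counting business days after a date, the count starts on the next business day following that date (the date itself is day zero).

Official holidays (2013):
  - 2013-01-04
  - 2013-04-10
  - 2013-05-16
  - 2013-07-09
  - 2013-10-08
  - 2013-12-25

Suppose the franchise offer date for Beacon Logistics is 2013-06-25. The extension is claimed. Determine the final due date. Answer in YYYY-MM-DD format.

2013-11-05

4 months after 2013-06-25 is October 2013; that month ends on 2013-10-31.
2013-10-31 falls on a Thursday. The rules make no weekend/holiday allowance, so it remains 2013-10-31.
The 3-business-day extension runs from 2013-10-31 to 2013-11-05.
No adjustment is made for weekends or holidays, so 2013-11-05 stands.
So the filing is due 2013-11-05.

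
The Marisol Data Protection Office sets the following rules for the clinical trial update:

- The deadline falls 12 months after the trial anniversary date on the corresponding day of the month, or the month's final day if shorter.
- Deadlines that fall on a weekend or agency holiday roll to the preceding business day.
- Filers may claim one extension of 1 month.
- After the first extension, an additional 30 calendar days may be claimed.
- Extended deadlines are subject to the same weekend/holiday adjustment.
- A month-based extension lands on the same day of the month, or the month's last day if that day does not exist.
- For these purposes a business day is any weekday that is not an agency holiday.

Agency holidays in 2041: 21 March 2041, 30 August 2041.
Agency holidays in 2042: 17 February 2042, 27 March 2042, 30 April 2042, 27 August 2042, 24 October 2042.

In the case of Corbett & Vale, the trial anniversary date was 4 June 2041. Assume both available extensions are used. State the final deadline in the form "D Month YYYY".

12 months from 4 June 2041 is 4 June 2042.
4 June 2042 falls on a Wednesday, which is a business day, so no adjustment is needed.
Applying the 1 month extension: 1 month after 4 June 2042 is 4 July 2042.
4 July 2042 (Friday) is already a business day.
The 30-calendar-day extension moves the deadline from 4 July 2042 to 3 August 2042.
3 August 2042 is a Sunday, so it moves to the preceding business day, 1 August 2042 (Friday).
Deadline: 1 August 2042.

1 August 2042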